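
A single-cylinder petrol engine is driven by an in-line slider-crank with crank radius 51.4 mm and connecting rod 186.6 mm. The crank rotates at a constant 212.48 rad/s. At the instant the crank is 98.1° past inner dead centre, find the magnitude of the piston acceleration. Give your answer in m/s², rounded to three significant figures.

964

ω = 212.5 rad/s
x(θ) = r cosθ + √(L² − r² sin²θ); with ω constant, a = ω²·d²x/dθ².
d²x/dθ² = −r cosθ − r²(cos2θ)/√u − r⁴ sin²2θ/(4u^{3/2}),  u = L² − r² sin²θ = 0.0322301 m².
Substituting r = 0.0514 m, L = 0.1866 m, θ = 98.1°: d²x/dθ² = +0.021351 m.
a = ω²·d²x/dθ² = (212.5)²·(+0.021351) = +963.94 m/s²;  |a| = 963.94 m/s².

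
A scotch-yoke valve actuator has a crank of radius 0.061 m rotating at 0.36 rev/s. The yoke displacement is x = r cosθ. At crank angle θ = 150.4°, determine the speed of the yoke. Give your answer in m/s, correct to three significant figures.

0.0682

ω = 2.262 rad/s (from 0.36 rev/s).
x = r cosθ ⇒ ẋ = −rω sinθ.
|v| = rω|sinθ| = 0.061·2.262·|sin 150.4°| = 0.068153 m/s.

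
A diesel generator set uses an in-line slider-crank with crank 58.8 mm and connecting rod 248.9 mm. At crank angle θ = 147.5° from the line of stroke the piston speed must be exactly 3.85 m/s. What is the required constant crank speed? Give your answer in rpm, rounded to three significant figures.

1460

For an in-line slider-crank, |v_piston| = rω|sinθ|·[1 + r cosθ/√(L² − r² sin²θ)].
With r = 0.0588 m, L = 0.2489 m, θ = 147.5°: the bracketed kinematic factor |dx/dθ| = 0.025247 m.
ω = v/|dx/dθ| = 3.85/0.025247 = 152.49 rad/s.
N = 60ω/(2π) = 1456.2 rpm.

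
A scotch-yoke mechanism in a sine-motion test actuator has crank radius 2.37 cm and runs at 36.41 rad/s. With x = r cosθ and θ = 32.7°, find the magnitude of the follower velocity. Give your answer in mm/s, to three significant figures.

466

ω = 36.41 rad/s
x = r cosθ ⇒ ẋ = −rω sinθ.
|v| = rω|sinθ| = 0.0237·36.41·|sin 32.7°| = 0.46618 m/s = 466.18 mm/s.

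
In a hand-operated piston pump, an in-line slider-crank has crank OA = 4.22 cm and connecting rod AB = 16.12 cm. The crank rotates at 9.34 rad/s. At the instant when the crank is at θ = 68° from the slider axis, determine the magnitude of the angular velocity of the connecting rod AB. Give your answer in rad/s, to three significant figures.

0.944

ω = 9.34 rad/s
The rod makes angle φ with the slider axis where L sinφ = r sinθ; differentiating, L cosφ·φ̇ = r ω cosθ.
L cosφ = √(L² − r² sin²θ) = 0.15638 m.
|ω_rod| = r ω |cosθ| / √(L² − r² sin²θ) = 0.0422·9.34·0.37461/0.15638 = 0.94418 rad/s.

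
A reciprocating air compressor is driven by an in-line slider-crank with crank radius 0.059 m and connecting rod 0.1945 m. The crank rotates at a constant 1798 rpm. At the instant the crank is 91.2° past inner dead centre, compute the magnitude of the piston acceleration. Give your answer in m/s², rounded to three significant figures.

709

ω = 2π·1798/60 = 188.3 rad/s
x(θ) = r cosθ + √(L² − r² sin²θ); with ω constant, a = ω²·d²x/dθ².
d²x/dθ² = −r cosθ − r²(cos2θ)/√u − r⁴ sin²2θ/(4u^{3/2}),  u = L² − r² sin²θ = 0.0343508 m².
Substituting r = 0.059 m, L = 0.1945 m, θ = 91.2°: d²x/dθ² = +0.02 m.
a = ω²·d²x/dθ² = (188.3)²·(+0.02) = +709.03 m/s²;  |a| = 709.03 m/s².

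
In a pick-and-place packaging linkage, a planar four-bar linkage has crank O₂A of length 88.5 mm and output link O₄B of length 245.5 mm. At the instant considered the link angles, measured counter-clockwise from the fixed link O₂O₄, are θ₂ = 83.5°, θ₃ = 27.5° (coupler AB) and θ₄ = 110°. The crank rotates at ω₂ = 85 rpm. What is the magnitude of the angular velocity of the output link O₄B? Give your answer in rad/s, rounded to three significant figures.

2.68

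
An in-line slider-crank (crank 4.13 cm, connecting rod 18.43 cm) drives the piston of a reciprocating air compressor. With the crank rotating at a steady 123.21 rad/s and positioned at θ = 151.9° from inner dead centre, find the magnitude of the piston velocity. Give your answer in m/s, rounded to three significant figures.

ω = 123.2 rad/s
For an in-line slider-crank, x = r cosθ + √(L² − r² sin²θ), so v = −rω sinθ·[1 + r cosθ/√(L² − r² sin²θ)].
With r = 0.0413 m, L = 0.1843 m, θ = 151.9°: √(L² − r² sin²θ) = 0.18327 m.
v = −0.0413·123.2·0.47101·[1 + 0.0413·-0.88213/0.18327] = -1.9203 m/s.
|v| = 1.9203 m/s.

1.92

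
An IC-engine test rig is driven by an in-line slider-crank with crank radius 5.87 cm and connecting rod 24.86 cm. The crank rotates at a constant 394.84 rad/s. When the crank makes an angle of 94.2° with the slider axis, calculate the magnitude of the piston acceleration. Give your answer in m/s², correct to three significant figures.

2870

ω = 394.8 rad/s
x(θ) = r cosθ + √(L² − r² sin²θ); with ω constant, a = ω²·d²x/dθ².
d²x/dθ² = −r cosθ − r²(cos2θ)/√u − r⁴ sin²2θ/(4u^{3/2}),  u = L² − r² sin²θ = 0.0583748 m².
Substituting r = 0.0587 m, L = 0.2486 m, θ = 94.2°: d²x/dθ² = +0.018403 m.
a = ω²·d²x/dθ² = (394.8)²·(+0.018403) = +2869 m/s²;  |a| = 2869 m/s².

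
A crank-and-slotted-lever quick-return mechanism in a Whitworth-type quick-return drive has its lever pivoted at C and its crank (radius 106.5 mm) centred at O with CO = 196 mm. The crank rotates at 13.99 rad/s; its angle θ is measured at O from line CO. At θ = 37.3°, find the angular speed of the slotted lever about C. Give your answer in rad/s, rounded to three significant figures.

4.71

ω = 13.99 rad/s
Crank pin A relative to C: A = (d + r cosθ, r sinθ); lever angle φ = atan2(r sinθ, d + r cosθ).
Differentiating tanφ: φ̇ = rω(d cosθ + r)/(d² + r² + 2dr cosθ).
d² + r² + 2dr cosθ = |CA|² = 0.0829677 m²;  d cosθ + r = +0.26241 m.
|ω_lever| = |0.1065·13.99·+0.26241| / 0.0829677 = 4.7124 rad/s.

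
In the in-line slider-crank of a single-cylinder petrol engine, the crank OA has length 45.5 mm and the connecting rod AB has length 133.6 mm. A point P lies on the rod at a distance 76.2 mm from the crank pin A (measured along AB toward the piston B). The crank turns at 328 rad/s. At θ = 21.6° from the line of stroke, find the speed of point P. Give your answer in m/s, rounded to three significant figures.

8.82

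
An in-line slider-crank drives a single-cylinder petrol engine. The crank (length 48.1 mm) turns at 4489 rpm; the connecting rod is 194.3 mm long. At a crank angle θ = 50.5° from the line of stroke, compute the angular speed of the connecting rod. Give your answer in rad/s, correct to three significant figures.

75.4

ω = 470.1 rad/s (converted from 4489 rpm).
The rod makes angle φ with the slider axis where L sinφ = r sinθ; differentiating, L cosφ·φ̇ = r ω cosθ.
L cosφ = √(L² − r² sin²θ) = 0.19072 m.
|ω_rod| = r ω |cosθ| / √(L² − r² sin²θ) = 0.0481·470.1·0.63608/0.19072 = 75.411 rad/s.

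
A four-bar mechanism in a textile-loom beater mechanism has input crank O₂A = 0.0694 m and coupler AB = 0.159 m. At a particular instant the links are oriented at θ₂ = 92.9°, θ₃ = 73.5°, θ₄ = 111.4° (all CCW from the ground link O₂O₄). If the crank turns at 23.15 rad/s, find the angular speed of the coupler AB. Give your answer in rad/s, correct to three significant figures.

5.22

ω₂ = 23.15 rad/s
Differentiating the loop-closure r₂e^{iθ₂}+r₃e^{iθ₃}=r₁+r₄e^{iθ₄} gives r₂ω₂e^{iθ₂}+r₃ω₃e^{iθ₃}=r₄ω₄e^{iθ₄}.
Eliminating the other unknown: ω₃ = r₂ω₂ sin(θ₄−θ₂) / [r₃ sin(θ₃−θ₄)].
Numerator sine = +0.31730; denominator sine = -0.61429.
Result = 0.0694·23.15·(+0.31730) / (0.159·(-0.61429)) = -5.2194 rad/s; magnitude 5.2194 rad/s.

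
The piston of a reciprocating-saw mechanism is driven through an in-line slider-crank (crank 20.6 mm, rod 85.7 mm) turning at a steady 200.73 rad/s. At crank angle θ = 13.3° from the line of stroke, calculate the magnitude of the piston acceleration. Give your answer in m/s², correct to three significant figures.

987

ω = 200.7 rad/s
x(θ) = r cosθ + √(L² − r² sin²θ); with ω constant, a = ω²·d²x/dθ².
d²x/dθ² = −r cosθ − r²(cos2θ)/√u − r⁴ sin²2θ/(4u^{3/2}),  u = L² − r² sin²θ = 0.00732203 m².
Substituting r = 0.0206 m, L = 0.0857 m, θ = 13.3°: d²x/dθ² = -0.024496 m.
a = ω²·d²x/dθ² = (200.7)²·(-0.024496) = -987.02 m/s²;  |a| = 987.02 m/s².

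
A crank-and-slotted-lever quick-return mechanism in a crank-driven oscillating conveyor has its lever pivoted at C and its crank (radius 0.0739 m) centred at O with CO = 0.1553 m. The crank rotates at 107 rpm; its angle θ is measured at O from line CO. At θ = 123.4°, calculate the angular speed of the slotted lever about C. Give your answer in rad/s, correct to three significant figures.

ω = 11.21 rad/s (from 107 rpm).
Crank pin A relative to C: A = (d + r cosθ, r sinθ); lever angle φ = atan2(r sinθ, d + r cosθ).
Differentiating tanφ: φ̇ = rω(d cosθ + r)/(d² + r² + 2dr cosθ).
d² + r² + 2dr cosθ = |CA|² = 0.0169439 m²;  d cosθ + r = -0.01159 m.
|ω_lever| = |0.0739·11.21·-0.01159| / 0.0169439 = 0.56639 rad/s.

0.566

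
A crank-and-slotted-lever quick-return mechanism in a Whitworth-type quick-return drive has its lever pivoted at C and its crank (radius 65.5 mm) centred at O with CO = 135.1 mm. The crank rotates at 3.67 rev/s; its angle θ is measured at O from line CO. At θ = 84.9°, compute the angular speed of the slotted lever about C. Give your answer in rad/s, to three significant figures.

4.85

ω = 23.06 rad/s (from 3.67 rev/s).
Crank pin A relative to C: A = (d + r cosθ, r sinθ); lever angle φ = atan2(r sinθ, d + r cosθ).
Differentiating tanφ: φ̇ = rω(d cosθ + r)/(d² + r² + 2dr cosθ).
d² + r² + 2dr cosθ = |CA|² = 0.0241155 m²;  d cosθ + r = +0.07751 m.
|ω_lever| = |0.0655·23.06·+0.07751| / 0.0241155 = 4.8545 rad/s.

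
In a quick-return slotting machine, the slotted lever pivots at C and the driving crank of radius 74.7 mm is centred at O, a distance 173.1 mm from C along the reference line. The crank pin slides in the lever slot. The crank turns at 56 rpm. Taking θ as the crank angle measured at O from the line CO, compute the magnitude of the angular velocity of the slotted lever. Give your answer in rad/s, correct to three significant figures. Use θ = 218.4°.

1.75

ω = 5.864 rad/s (from 56 rpm).
Crank pin A relative to C: A = (d + r cosθ, r sinθ); lever angle φ = atan2(r sinθ, d + r cosθ).
Differentiating tanφ: φ̇ = rω(d cosθ + r)/(d² + r² + 2dr cosθ).
d² + r² + 2dr cosθ = |CA|² = 0.0152765 m²;  d cosθ + r = -0.060957 m.
|ω_lever| = |0.0747·5.864·-0.060957| / 0.0152765 = 1.748 rad/s.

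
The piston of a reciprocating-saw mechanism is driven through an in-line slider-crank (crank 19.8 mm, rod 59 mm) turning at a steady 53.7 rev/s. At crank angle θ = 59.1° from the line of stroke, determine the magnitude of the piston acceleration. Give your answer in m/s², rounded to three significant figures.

803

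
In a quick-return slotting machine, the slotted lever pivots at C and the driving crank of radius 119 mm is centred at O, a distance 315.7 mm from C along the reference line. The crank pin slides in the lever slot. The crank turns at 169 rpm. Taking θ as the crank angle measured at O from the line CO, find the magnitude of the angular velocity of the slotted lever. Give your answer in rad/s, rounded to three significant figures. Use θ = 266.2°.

ω = 17.7 rad/s (from 169 rpm).
Crank pin A relative to C: A = (d + r cosθ, r sinθ); lever angle φ = atan2(r sinθ, d + r cosθ).
Differentiating tanφ: φ̇ = rω(d cosθ + r)/(d² + r² + 2dr cosθ).
d² + r² + 2dr cosθ = |CA|² = 0.108848 m²;  d cosθ + r = +0.098077 m.
|ω_lever| = |0.119·17.7·+0.098077| / 0.108848 = 1.8976 rad/s.

1.90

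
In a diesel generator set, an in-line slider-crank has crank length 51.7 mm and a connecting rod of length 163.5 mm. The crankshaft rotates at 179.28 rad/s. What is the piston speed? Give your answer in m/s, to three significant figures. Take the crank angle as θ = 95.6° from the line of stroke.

ω = 179.3 rad/s
For an in-line slider-crank, x = r cosθ + √(L² − r² sin²θ), so v = −rω sinθ·[1 + r cosθ/√(L² − r² sin²θ)].
With r = 0.0517 m, L = 0.1635 m, θ = 95.6°: √(L² − r² sin²θ) = 0.15519 m.
v = −0.0517·179.3·0.99523·[1 + 0.0517·-0.09758/0.15519] = -8.9247 m/s.
|v| = 8.9247 m/s.

8.92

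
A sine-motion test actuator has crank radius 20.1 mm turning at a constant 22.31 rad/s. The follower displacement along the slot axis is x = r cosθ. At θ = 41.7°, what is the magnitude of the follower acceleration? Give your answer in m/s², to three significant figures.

7.47

ω = 22.31 rad/s
x = r cosθ ⇒ ẍ = −rω² cosθ (ω constant).
|a| = rω²|cosθ| = 0.0201·(22.31)²·|cos 41.7°| = 7.4697 m/s².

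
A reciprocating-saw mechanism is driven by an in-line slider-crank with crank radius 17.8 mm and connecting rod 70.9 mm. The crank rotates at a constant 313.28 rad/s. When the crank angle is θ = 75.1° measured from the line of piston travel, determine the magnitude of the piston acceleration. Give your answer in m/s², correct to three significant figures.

58.8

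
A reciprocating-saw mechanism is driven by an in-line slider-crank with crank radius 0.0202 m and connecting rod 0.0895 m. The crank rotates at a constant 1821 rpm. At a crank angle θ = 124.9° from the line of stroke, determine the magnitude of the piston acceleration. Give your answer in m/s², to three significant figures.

477

ω = 2π·1821/60 = 190.7 rad/s
x(θ) = r cosθ + √(L² − r² sin²θ); with ω constant, a = ω²·d²x/dθ².
d²x/dθ² = −r cosθ − r²(cos2θ)/√u − r⁴ sin²2θ/(4u^{3/2}),  u = L² − r² sin²θ = 0.00773578 m².
Substituting r = 0.0202 m, L = 0.0895 m, θ = 124.9°: d²x/dθ² = +0.013105 m.
a = ω²·d²x/dθ² = (190.7)²·(+0.013105) = +476.57 m/s²;  |a| = 476.57 m/s².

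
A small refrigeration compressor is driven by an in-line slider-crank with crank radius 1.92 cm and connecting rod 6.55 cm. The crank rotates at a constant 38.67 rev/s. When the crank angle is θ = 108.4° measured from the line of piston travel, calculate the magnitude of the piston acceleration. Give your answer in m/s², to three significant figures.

632

ω = 2π·38.7 = 243 rad/s
x(θ) = r cosθ + √(L² − r² sin²θ); with ω constant, a = ω²·d²x/dθ².
d²x/dθ² = −r cosθ − r²(cos2θ)/√u − r⁴ sin²2θ/(4u^{3/2}),  u = L² − r² sin²θ = 0.00395834 m².
Substituting r = 0.0192 m, L = 0.0655 m, θ = 108.4°: d²x/dθ² = +0.010703 m.
a = ω²·d²x/dθ² = (243)²·(+0.010703) = +631.86 m/s²;  |a| = 631.86 m/s².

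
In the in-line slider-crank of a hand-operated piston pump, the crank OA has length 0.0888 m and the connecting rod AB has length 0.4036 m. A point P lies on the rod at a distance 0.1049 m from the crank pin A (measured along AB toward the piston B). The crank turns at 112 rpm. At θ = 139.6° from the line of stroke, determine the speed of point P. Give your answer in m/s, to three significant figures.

ω = 11.73 rad/s.  Crank-pin speed |V_A| = rω = 1.0415 m/s, perpendicular to OA.
Rod angle: sinφ = −(r/L) sinθ ⇒ φ = -8.198°; ω_rod = −rω cosθ/√(L²−r²sin²θ) = +1.9855 rad/s.
V_P = V_A + ω_rod × AP, with AP = 0.1049 m along the rod.
Components: V_Px = −rω sinθ − a·ω_rod·sinφ = -0.64532 m/s;  V_Py = rω cosθ + a·ω_rod·cosφ = -0.587 m/s.
|V_P| = √(V_Px² + V_Py²) = 0.87235 m/s.

0.872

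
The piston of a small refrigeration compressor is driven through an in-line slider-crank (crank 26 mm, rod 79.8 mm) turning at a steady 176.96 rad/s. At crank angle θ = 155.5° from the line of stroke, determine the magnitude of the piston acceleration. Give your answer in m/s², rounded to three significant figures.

ω = 177 rad/s
x(θ) = r cosθ + √(L² − r² sin²θ); with ω constant, a = ω²·d²x/dθ².
d²x/dθ² = −r cosθ − r²(cos2θ)/√u − r⁴ sin²2θ/(4u^{3/2}),  u = L² − r² sin²θ = 0.00625179 m².
Substituting r = 0.026 m, L = 0.0798 m, θ = 155.5°: d²x/dθ² = +0.017918 m.
a = ω²·d²x/dθ² = (177)²·(+0.017918) = +561.11 m/s²;  |a| = 561.11 m/s².

561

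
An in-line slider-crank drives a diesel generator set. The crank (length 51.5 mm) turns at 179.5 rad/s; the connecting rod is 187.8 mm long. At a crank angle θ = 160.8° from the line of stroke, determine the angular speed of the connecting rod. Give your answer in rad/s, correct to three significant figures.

46.7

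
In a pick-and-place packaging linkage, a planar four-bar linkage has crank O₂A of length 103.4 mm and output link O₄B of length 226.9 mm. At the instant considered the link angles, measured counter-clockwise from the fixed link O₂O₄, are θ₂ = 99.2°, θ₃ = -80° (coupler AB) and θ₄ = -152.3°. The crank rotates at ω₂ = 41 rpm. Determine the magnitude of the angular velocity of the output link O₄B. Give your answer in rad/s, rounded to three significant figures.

0.0287

ω₂ = 4.294 rad/s (from 41 rpm).
Differentiating the loop-closure r₂e^{iθ₂}+r₃e^{iθ₃}=r₁+r₄e^{iθ₄} gives r₂ω₂e^{iθ₂}+r₃ω₃e^{iθ₃}=r₄ω₄e^{iθ₄}.
Eliminating the other unknown: ω₄ = r₂ω₂ sin(θ₂−θ₃) / [r₄ sin(θ₄−θ₃)].
Numerator sine = +0.01396; denominator sine = -0.95266.
Result = 0.1034·4.294·(+0.01396) / (0.2269·(-0.95266)) = -0.028676 rad/s; magnitude 0.028676 rad/s.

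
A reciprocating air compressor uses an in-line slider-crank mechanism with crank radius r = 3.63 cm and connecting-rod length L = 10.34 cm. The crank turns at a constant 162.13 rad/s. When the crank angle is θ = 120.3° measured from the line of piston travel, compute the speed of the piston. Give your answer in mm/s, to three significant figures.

4140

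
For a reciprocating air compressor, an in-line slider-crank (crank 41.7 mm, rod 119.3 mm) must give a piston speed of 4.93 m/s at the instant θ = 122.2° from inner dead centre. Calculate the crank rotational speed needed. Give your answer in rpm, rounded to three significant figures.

For an in-line slider-crank, |v_piston| = rω|sinθ|·[1 + r cosθ/√(L² − r² sin²θ)].
With r = 0.0417 m, L = 0.1193 m, θ = 122.2°: the bracketed kinematic factor |dx/dθ| = 0.028406 m.
ω = v/|dx/dθ| = 4.93/0.028406 = 173.56 rad/s.
N = 60ω/(2π) = 1657.3 rpm.

1660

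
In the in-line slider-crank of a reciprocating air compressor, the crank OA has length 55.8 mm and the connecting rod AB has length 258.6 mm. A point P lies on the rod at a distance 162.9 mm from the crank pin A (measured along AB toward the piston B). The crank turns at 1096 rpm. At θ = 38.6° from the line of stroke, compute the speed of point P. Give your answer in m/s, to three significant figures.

4.80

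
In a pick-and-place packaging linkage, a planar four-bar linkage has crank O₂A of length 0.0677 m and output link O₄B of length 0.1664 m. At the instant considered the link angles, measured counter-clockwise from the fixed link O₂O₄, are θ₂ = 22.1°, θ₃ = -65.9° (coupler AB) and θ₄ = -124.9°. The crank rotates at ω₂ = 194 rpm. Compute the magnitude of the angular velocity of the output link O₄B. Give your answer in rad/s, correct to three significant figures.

9.64

ω₂ = 20.32 rad/s (from 194 rpm).
Differentiating the loop-closure r₂e^{iθ₂}+r₃e^{iθ₃}=r₁+r₄e^{iθ₄} gives r₂ω₂e^{iθ₂}+r₃ω₃e^{iθ₃}=r₄ω₄e^{iθ₄}.
Eliminating the other unknown: ω₄ = r₂ω₂ sin(θ₂−θ₃) / [r₄ sin(θ₄−θ₃)].
Numerator sine = +0.99939; denominator sine = -0.85717.
Result = 0.0677·20.32·(+0.99939) / (0.1664·(-0.85717)) = -9.6369 rad/s; magnitude 9.6369 rad/s.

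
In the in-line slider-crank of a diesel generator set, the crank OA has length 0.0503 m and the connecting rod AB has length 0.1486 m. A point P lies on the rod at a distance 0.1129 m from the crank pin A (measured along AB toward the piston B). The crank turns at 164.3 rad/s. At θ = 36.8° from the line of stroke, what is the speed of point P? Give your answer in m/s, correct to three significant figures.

6.20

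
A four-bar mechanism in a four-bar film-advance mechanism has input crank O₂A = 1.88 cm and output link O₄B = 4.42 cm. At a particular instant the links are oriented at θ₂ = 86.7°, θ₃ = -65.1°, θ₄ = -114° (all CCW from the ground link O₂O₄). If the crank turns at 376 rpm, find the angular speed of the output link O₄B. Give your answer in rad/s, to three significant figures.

10.5

ω₂ = 39.37 rad/s (from 376 rpm).
Differentiating the loop-closure r₂e^{iθ₂}+r₃e^{iθ₃}=r₁+r₄e^{iθ₄} gives r₂ω₂e^{iθ₂}+r₃ω₃e^{iθ₃}=r₄ω₄e^{iθ₄}.
Eliminating the other unknown: ω₄ = r₂ω₂ sin(θ₂−θ₃) / [r₄ sin(θ₄−θ₃)].
Numerator sine = +0.47255; denominator sine = -0.75356.
Result = 0.0188·39.37·(+0.47255) / (0.0442·(-0.75356)) = -10.502 rad/s; magnitude 10.502 rad/s.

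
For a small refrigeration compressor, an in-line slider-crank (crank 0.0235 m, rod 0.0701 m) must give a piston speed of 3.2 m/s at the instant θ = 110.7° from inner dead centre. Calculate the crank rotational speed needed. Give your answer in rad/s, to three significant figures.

166

For an in-line slider-crank, |v_piston| = rω|sinθ|·[1 + r cosθ/√(L² − r² sin²θ)].
With r = 0.0235 m, L = 0.0701 m, θ = 110.7°: the bracketed kinematic factor |dx/dθ| = 0.01924 m.
ω = v/|dx/dθ| = 3.2/0.01924 = 166.32 rad/s.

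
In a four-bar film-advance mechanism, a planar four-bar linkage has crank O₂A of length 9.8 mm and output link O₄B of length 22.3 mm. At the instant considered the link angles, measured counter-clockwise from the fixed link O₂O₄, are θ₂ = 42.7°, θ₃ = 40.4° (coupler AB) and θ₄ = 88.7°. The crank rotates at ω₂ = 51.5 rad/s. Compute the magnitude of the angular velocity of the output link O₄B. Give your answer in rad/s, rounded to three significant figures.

ω₂ = 51.5 rad/s
Differentiating the loop-closure r₂e^{iθ₂}+r₃e^{iθ₃}=r₁+r₄e^{iθ₄} gives r₂ω₂e^{iθ₂}+r₃ω₃e^{iθ₃}=r₄ω₄e^{iθ₄}.
Eliminating the other unknown: ω₄ = r₂ω₂ sin(θ₂−θ₃) / [r₄ sin(θ₄−θ₃)].
Numerator sine = +0.04013; denominator sine = +0.74664.
Result = 0.0098·51.5·(+0.04013) / (0.0223·(+0.74664)) = +1.2165 rad/s; magnitude 1.2165 rad/s.

1.22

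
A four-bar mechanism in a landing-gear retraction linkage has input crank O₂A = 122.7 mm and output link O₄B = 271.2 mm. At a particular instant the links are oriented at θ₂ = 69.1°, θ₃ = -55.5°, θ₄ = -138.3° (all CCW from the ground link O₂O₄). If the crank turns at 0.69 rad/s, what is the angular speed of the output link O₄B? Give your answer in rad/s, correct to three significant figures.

0.259

ω₂ = 0.69 rad/s
Differentiating the loop-closure r₂e^{iθ₂}+r₃e^{iθ₃}=r₁+r₄e^{iθ₄} gives r₂ω₂e^{iθ₂}+r₃ω₃e^{iθ₃}=r₄ω₄e^{iθ₄}.
Eliminating the other unknown: ω₄ = r₂ω₂ sin(θ₂−θ₃) / [r₄ sin(θ₄−θ₃)].
Numerator sine = +0.82314; denominator sine = -0.99211.
Result = 0.1227·0.69·(+0.82314) / (0.2712·(-0.99211)) = -0.25901 rad/s; magnitude 0.25901 rad/s.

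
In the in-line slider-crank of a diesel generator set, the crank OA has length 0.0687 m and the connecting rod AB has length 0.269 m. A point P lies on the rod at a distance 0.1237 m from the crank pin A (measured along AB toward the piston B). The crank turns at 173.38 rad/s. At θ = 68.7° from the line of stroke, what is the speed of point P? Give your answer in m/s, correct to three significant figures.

11.8

ω = 173.4 rad/s.  Crank-pin speed |V_A| = rω = 11.911 m/s, perpendicular to OA.
Rod angle: sinφ = −(r/L) sinθ ⇒ φ = -13.765°; ω_rod = −rω cosθ/√(L²−r²sin²θ) = -16.56 rad/s.
V_P = V_A + ω_rod × AP, with AP = 0.1237 m along the rod.
Components: V_Px = −rω sinθ − a·ω_rod·sinφ = -11.585 m/s;  V_Py = rω cosθ + a·ω_rod·cosφ = +2.3371 m/s.
|V_P| = √(V_Px² + V_Py²) = 11.818 m/s.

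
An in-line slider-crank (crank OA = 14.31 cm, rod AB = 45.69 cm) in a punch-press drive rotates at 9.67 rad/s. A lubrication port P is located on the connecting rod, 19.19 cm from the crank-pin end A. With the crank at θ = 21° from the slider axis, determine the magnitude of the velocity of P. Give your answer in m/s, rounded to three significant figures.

ω = 9.67 rad/s.  Crank-pin speed |V_A| = rω = 1.3838 m/s, perpendicular to OA.
Rod angle: sinφ = −(r/L) sinθ ⇒ φ = -6.444°; ω_rod = −rω cosθ/√(L²−r²sin²θ) = -2.8454 rad/s.
V_P = V_A + ω_rod × AP, with AP = 0.1919 m along the rod.
Components: V_Px = −rω sinθ − a·ω_rod·sinφ = -0.55719 m/s;  V_Py = rω cosθ + a·ω_rod·cosφ = +0.74928 m/s.
|V_P| = √(V_Px² + V_Py²) = 0.93374 m/s.

0.934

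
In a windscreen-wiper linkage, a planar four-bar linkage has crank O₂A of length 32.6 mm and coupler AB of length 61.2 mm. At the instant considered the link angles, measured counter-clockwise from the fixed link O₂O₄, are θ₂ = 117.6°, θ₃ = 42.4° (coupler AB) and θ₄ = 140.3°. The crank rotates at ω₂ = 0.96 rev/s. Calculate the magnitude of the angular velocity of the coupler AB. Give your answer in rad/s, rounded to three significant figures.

1.25

ω₂ = 6.032 rad/s (from 0.96 rev/s).
Differentiating the loop-closure r₂e^{iθ₂}+r₃e^{iθ₃}=r₁+r₄e^{iθ₄} gives r₂ω₂e^{iθ₂}+r₃ω₃e^{iθ₃}=r₄ω₄e^{iθ₄}.
Eliminating the other unknown: ω₃ = r₂ω₂ sin(θ₄−θ₂) / [r₃ sin(θ₃−θ₄)].
Numerator sine = +0.38591; denominator sine = -0.99051.
Result = 0.0326·6.032·(+0.38591) / (0.0612·(-0.99051)) = -1.2518 rad/s; magnitude 1.2518 rad/s.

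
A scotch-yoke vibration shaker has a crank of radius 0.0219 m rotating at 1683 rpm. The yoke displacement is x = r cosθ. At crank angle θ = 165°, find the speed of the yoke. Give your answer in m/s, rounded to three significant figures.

0.999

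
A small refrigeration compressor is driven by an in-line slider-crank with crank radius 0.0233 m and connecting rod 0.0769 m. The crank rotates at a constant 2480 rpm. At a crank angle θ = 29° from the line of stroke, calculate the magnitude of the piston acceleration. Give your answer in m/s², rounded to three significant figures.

1640

ω = 2π·2480/60 = 259.7 rad/s
x(θ) = r cosθ + √(L² − r² sin²θ); with ω constant, a = ω²·d²x/dθ².
d²x/dθ² = −r cosθ − r²(cos2θ)/√u − r⁴ sin²2θ/(4u^{3/2}),  u = L² − r² sin²θ = 0.00578601 m².
Substituting r = 0.0233 m, L = 0.0769 m, θ = 29°: d²x/dθ² = -0.024281 m.
a = ω²·d²x/dθ² = (259.7)²·(-0.024281) = -1637.7 m/s²;  |a| = 1637.7 m/s².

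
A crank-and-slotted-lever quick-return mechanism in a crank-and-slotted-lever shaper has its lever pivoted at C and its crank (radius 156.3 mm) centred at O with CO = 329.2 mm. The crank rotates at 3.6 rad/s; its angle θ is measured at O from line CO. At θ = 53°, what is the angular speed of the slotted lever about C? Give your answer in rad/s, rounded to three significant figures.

ω = 3.6 rad/s
Crank pin A relative to C: A = (d + r cosθ, r sinθ); lever angle φ = atan2(r sinθ, d + r cosθ).
Differentiating tanφ: φ̇ = rω(d cosθ + r)/(d² + r² + 2dr cosθ).
d² + r² + 2dr cosθ = |CA|² = 0.194734 m²;  d cosθ + r = +0.35442 m.
|ω_lever| = |0.1563·3.6·+0.35442| / 0.194734 = 1.0241 rad/s.

1.02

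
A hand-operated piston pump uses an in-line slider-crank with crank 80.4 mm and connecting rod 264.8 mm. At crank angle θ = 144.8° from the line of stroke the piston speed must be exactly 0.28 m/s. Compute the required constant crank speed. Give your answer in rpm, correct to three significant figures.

For an in-line slider-crank, |v_piston| = rω|sinθ|·[1 + r cosθ/√(L² − r² sin²θ)].
With r = 0.0804 m, L = 0.2648 m, θ = 144.8°: the bracketed kinematic factor |dx/dθ| = 0.034666 m.
ω = v/|dx/dθ| = 0.28/0.034666 = 8.077 rad/s.
N = 60ω/(2π) = 77.13 rpm.

77.1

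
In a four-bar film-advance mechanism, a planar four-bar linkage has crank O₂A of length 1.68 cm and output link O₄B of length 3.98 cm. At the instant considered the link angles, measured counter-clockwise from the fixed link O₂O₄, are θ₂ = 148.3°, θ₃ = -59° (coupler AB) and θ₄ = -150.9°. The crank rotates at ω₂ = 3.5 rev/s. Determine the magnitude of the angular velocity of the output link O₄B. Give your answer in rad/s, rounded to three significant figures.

4.26

ω₂ = 21.99 rad/s (from 3.5 rev/s).
Differentiating the loop-closure r₂e^{iθ₂}+r₃e^{iθ₃}=r₁+r₄e^{iθ₄} gives r₂ω₂e^{iθ₂}+r₃ω₃e^{iθ₃}=r₄ω₄e^{iθ₄}.
Eliminating the other unknown: ω₄ = r₂ω₂ sin(θ₂−θ₃) / [r₄ sin(θ₄−θ₃)].
Numerator sine = -0.45865; denominator sine = -0.99945.
Result = 0.0168·21.99·(-0.45865) / (0.0398·(-0.99945)) = +4.2598 rad/s; magnitude 4.2598 rad/s.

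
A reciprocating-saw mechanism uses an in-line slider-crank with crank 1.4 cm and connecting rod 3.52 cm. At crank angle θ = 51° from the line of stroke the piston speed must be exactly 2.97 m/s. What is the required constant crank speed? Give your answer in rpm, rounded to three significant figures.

For an in-line slider-crank, |v_piston| = rω|sinθ|·[1 + r cosθ/√(L² − r² sin²θ)].
With r = 0.014 m, L = 0.0352 m, θ = 51°: the bracketed kinematic factor |dx/dθ| = 0.013744 m.
ω = v/|dx/dθ| = 2.97/0.013744 = 216.1 rad/s.
N = 60ω/(2π) = 2063.6 rpm.

2060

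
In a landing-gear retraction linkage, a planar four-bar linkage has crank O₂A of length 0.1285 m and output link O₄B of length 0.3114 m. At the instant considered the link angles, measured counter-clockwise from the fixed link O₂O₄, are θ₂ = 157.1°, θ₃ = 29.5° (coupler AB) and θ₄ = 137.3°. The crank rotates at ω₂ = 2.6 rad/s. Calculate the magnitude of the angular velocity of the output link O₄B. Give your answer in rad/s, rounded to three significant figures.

ω₂ = 2.6 rad/s
Differentiating the loop-closure r₂e^{iθ₂}+r₃e^{iθ₃}=r₁+r₄e^{iθ₄} gives r₂ω₂e^{iθ₂}+r₃ω₃e^{iθ₃}=r₄ω₄e^{iθ₄}.
Eliminating the other unknown: ω₄ = r₂ω₂ sin(θ₂−θ₃) / [r₄ sin(θ₄−θ₃)].
Numerator sine = +0.79229; denominator sine = +0.95213.
Result = 0.1285·2.6·(+0.79229) / (0.3114·(+0.95213)) = +0.89278 rad/s; magnitude 0.89278 rad/s.

0.893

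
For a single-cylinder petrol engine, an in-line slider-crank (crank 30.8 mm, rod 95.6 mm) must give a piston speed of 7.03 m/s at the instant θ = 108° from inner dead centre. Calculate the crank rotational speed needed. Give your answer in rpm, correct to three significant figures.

For an in-line slider-crank, |v_piston| = rω|sinθ|·[1 + r cosθ/√(L² − r² sin²θ)].
With r = 0.0308 m, L = 0.0956 m, θ = 108°: the bracketed kinematic factor |dx/dθ| = 0.026229 m.
ω = v/|dx/dθ| = 7.03/0.026229 = 268.03 rad/s.
N = 60ω/(2π) = 2559.5 rpm.

2560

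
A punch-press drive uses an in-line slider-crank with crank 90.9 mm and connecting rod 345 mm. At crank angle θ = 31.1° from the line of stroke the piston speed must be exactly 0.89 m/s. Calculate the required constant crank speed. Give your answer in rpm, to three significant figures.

For an in-line slider-crank, |v_piston| = rω|sinθ|·[1 + r cosθ/√(L² − r² sin²θ)].
With r = 0.0909 m, L = 0.345 m, θ = 31.1°: the bracketed kinematic factor |dx/dθ| = 0.057645 m.
ω = v/|dx/dθ| = 0.89/0.057645 = 15.439 rad/s.
N = 60ω/(2π) = 147.43 rpm.

147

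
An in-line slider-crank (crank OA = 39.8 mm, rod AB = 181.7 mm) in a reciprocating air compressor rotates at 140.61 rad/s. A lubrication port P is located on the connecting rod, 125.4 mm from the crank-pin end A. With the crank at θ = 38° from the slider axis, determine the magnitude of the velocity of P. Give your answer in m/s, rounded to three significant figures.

ω = 140.6 rad/s.  Crank-pin speed |V_A| = rω = 5.5963 m/s, perpendicular to OA.
Rod angle: sinφ = −(r/L) sinθ ⇒ φ = -7.750°; ω_rod = −rω cosθ/√(L²−r²sin²θ) = -24.494 rad/s.
V_P = V_A + ω_rod × AP, with AP = 0.1254 m along the rod.
Components: V_Px = −rω sinθ − a·ω_rod·sinφ = -3.8596 m/s;  V_Py = rω cosθ + a·ω_rod·cosφ = +1.3664 m/s.
|V_P| = √(V_Px² + V_Py²) = 4.0944 m/s.

4.09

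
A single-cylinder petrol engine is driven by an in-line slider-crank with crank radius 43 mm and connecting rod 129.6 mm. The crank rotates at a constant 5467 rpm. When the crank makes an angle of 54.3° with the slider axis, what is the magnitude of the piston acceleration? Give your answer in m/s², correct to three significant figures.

6800

ω = 2π·5467/60 = 572.5 rad/s
x(θ) = r cosθ + √(L² − r² sin²θ); with ω constant, a = ω²·d²x/dθ².
d²x/dθ² = −r cosθ − r²(cos2θ)/√u − r⁴ sin²2θ/(4u^{3/2}),  u = L² − r² sin²θ = 0.0155768 m².
Substituting r = 0.043 m, L = 0.1296 m, θ = 54.3°: d²x/dθ² = -0.020762 m.
a = ω²·d²x/dθ² = (572.5)²·(-0.020762) = -6804.9 m/s²;  |a| = 6804.9 m/s².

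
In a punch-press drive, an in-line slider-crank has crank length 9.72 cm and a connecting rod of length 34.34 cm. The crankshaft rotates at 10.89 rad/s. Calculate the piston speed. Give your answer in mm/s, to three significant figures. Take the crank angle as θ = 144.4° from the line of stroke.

ω = 10.89 rad/s
For an in-line slider-crank, x = r cosθ + √(L² − r² sin²θ), so v = −rω sinθ·[1 + r cosθ/√(L² − r² sin²θ)].
With r = 0.0972 m, L = 0.3434 m, θ = 144.4°: √(L² − r² sin²θ) = 0.33871 m.
v = −0.0972·10.89·0.58212·[1 + 0.0972·-0.81310/0.33871] = -0.4724 m/s.
|v| = 0.4724 m/s = 472.4 mm/s.

472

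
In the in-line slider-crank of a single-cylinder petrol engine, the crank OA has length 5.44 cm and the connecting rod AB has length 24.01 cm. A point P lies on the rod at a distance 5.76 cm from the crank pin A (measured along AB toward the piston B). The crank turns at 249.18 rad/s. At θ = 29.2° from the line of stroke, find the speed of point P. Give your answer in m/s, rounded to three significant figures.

ω = 249.2 rad/s.  Crank-pin speed |V_A| = rω = 13.555 m/s, perpendicular to OA.
Rod angle: sinφ = −(r/L) sinθ ⇒ φ = -6.346°; ω_rod = −rω cosθ/√(L²−r²sin²θ) = -49.587 rad/s.
V_P = V_A + ω_rod × AP, with AP = 0.0576 m along the rod.
Components: V_Px = −rω sinθ − a·ω_rod·sinφ = -6.9288 m/s;  V_Py = rω cosθ + a·ω_rod·cosφ = +8.9941 m/s.
|V_P| = √(V_Px² + V_Py²) = 11.354 m/s.

11.4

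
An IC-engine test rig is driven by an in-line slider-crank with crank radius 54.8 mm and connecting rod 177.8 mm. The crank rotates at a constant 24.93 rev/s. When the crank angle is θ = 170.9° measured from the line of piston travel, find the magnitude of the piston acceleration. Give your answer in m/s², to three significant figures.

ω = 2π·24.9 = 156.6 rad/s
x(θ) = r cosθ + √(L² − r² sin²θ); with ω constant, a = ω²·d²x/dθ².
d²x/dθ² = −r cosθ − r²(cos2θ)/√u − r⁴ sin²2θ/(4u^{3/2}),  u = L² − r² sin²θ = 0.0315377 m².
Substituting r = 0.0548 m, L = 0.1778 m, θ = 170.9°: d²x/dθ² = +0.038007 m.
a = ω²·d²x/dθ² = (156.6)²·(+0.038007) = +932.54 m/s²;  |a| = 932.54 m/s².

933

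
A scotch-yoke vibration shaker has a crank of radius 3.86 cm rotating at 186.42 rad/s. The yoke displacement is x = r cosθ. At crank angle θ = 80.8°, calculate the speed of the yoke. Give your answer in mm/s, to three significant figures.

7100

ω = 186.4 rad/s
x = r cosθ ⇒ ẋ = −rω sinθ.
|v| = rω|sinθ| = 0.0386·186.4·|sin 80.8°| = 7.1032 m/s = 7103.2 mm/s.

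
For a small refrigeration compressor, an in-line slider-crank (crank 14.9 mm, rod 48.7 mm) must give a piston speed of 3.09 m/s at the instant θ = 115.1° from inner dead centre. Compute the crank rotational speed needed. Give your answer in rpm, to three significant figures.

For an in-line slider-crank, |v_piston| = rω|sinθ|·[1 + r cosθ/√(L² − r² sin²θ)].
With r = 0.0149 m, L = 0.0487 m, θ = 115.1°: the bracketed kinematic factor |dx/dθ| = 0.01167 m.
ω = v/|dx/dθ| = 3.09/0.01167 = 264.77 rad/s.
N = 60ω/(2π) = 2528.4 rpm.

2530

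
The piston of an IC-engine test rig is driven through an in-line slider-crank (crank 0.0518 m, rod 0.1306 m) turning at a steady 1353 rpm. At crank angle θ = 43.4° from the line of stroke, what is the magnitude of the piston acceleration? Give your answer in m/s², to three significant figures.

ω = 2π·1353/60 = 141.7 rad/s
x(θ) = r cosθ + √(L² − r² sin²θ); with ω constant, a = ω²·d²x/dθ².
d²x/dθ² = −r cosθ − r²(cos2θ)/√u − r⁴ sin²2θ/(4u^{3/2}),  u = L² − r² sin²θ = 0.0157896 m².
Substituting r = 0.0518 m, L = 0.1306 m, θ = 43.4°: d²x/dθ² = -0.039733 m.
a = ω²·d²x/dθ² = (141.7)²·(-0.039733) = -797.63 m/s²;  |a| = 797.63 m/s².

798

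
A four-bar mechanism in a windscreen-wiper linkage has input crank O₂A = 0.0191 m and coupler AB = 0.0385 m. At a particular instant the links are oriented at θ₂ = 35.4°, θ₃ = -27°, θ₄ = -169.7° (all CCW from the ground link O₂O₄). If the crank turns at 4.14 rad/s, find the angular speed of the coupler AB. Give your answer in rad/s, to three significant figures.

ω₂ = 4.14 rad/s
Differentiating the loop-closure r₂e^{iθ₂}+r₃e^{iθ₃}=r₁+r₄e^{iθ₄} gives r₂ω₂e^{iθ₂}+r₃ω₃e^{iθ₃}=r₄ω₄e^{iθ₄}.
Eliminating the other unknown: ω₃ = r₂ω₂ sin(θ₄−θ₂) / [r₃ sin(θ₃−θ₄)].
Numerator sine = +0.42420; denominator sine = +0.60599.
Result = 0.0191·4.14·(+0.42420) / (0.0385·(+0.60599)) = +1.4377 rad/s; magnitude 1.4377 rad/s.

1.44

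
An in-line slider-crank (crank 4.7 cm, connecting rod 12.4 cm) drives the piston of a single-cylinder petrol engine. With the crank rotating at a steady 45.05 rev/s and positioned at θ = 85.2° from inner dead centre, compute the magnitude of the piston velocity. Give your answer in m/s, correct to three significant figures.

ω = 2π·45 = 283.1 rad/s
For an in-line slider-crank, x = r cosθ + √(L² − r² sin²θ), so v = −rω sinθ·[1 + r cosθ/√(L² − r² sin²θ)].
With r = 0.047 m, L = 0.124 m, θ = 85.2°: √(L² − r² sin²θ) = 0.11481 m.
v = −0.047·283.1·0.99649·[1 + 0.047·0.08368/0.11481] = -13.711 m/s.
|v| = 13.711 m/s.

13.7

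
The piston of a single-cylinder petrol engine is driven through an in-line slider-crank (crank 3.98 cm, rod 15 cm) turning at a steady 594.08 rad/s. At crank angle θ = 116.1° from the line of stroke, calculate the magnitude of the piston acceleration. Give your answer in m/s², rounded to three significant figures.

ω = 594.1 rad/s
x(θ) = r cosθ + √(L² − r² sin²θ); with ω constant, a = ω²·d²x/dθ².
d²x/dθ² = −r cosθ − r²(cos2θ)/√u − r⁴ sin²2θ/(4u^{3/2}),  u = L² − r² sin²θ = 0.0212225 m².
Substituting r = 0.0398 m, L = 0.15 m, θ = 116.1°: d²x/dθ² = +0.024047 m.
a = ω²·d²x/dθ² = (594.1)²·(+0.024047) = +8487 m/s²;  |a| = 8487 m/s².

8490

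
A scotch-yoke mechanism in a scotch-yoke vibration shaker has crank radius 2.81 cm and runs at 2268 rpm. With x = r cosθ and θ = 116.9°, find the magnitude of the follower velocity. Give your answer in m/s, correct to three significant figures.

ω = 237.5 rad/s (from 2268 rpm).
x = r cosθ ⇒ ẋ = −rω sinθ.
|v| = rω|sinθ| = 0.0281·237.5·|sin 116.9°| = 5.9517 m/s.

5.95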